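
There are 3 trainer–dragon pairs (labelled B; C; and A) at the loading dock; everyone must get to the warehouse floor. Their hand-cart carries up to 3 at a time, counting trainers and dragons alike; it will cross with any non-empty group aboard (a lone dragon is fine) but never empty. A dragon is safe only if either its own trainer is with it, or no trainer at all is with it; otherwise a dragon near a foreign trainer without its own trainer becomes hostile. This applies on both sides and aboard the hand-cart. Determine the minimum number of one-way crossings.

5

Counting alone: each trip to the warehouse floor takes at most 3 across and each return brings at least 1 back, so after t trips out (and t−1 returns) at most 3t − (t−1) of the 6 are across; that first reaches 6 at t = 3, so at least 5 crossings are needed.
The plan below uses exactly 5 crossings, so it is optimal:
1. dragon B and trainer B cross → the warehouse floor.
2. trainer B crosses ← the loading dock.
3. trainer A, trainer B, and trainer C cross → the warehouse floor.
4. dragon B crosses ← the loading dock.
5. dragon A, dragon B, and dragon C cross → the warehouse floor.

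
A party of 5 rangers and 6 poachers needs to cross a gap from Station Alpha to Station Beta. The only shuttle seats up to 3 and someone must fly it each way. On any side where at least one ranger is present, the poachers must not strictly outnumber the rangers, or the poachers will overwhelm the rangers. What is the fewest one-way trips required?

impossible

The poachers already outnumber the rangers at Station Alpha before anyone moves, so the starting position itself is disallowed.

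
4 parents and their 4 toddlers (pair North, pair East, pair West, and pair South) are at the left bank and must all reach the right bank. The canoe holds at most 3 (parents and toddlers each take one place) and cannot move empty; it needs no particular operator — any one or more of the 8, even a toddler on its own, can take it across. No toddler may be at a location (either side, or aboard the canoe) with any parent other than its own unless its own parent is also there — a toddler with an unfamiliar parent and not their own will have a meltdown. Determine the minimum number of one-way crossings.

9

Counting alone: each trip to the right bank takes at most 3 across and each return brings at least 1 back, so after t trips out (and t−1 returns) at most 3t − (t−1) of the 8 are across; that first reaches 8 at t = 4, so at least 7 crossings are needed.
The safety rule pushes this higher. Following every safe sequence of crossings, the most of the 8 that can be at the right bank as the canoe arrives there on crossing 7 is 7 — never all 8.
So no plan with fewer than 9 crossings exists, and this one achieves 9:
1. parent North and toddler North cross → the right bank.
2. parent North crosses ← the left bank.
3. parent East, parent North, and toddler East cross → the right bank.
4. parent North and toddler North cross ← the left bank.
5. parent North, parent South, and parent West cross → the right bank.
6. toddler East crosses ← the left bank.
7. toddler East and toddler North cross → the right bank.
8. toddler North crosses ← the left bank.
9. toddler North, toddler South, and toddler West cross → the right bank.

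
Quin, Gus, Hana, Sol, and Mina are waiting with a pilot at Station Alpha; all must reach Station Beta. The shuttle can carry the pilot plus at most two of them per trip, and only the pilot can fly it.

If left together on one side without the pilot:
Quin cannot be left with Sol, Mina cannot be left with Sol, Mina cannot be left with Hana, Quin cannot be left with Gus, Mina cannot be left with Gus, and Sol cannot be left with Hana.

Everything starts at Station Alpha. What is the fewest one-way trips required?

Whatever the first load, the items left behind include a forbidden pair without the pilot. No opening move is safe, so no plan exists.

impossible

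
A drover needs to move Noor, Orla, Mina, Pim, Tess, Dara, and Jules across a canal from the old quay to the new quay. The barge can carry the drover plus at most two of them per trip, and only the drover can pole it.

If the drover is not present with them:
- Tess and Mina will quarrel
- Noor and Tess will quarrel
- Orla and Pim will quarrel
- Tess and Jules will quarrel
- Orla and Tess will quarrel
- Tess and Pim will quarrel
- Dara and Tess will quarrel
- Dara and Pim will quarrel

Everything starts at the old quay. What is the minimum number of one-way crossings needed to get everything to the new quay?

Counting alone: the drover can take at most 2 across per trip to the new quay, so moving all 7 needs at least 4 loaded trips out, with a return between consecutive ones — at least 7 crossings.
The safety rule pushes this higher. Following every safe sequence of crossings, the most of the 7 that can be at the new quay as the barge arrives there on crossings 7, 9 is 5, 6 respectively — never all 7.
So no plan with fewer than 11 crossings exists, and this one achieves 11:
1. Drover goes to the new quay with Pim and Tess.  [the old quay: Dara, Jules, Mina, Noor, Orla | the new quay: Pim, Tess]
2. Drover goes back to the old quay with Pim.  [the old quay: Dara, Jules, Mina, Noor, Orla, Pim | the new quay: Tess]
3. Drover goes to the new quay with Noor and Pim.  [the old quay: Dara, Jules, Mina, Orla | the new quay: Noor, Pim, Tess]
4. Drover goes back to the old quay with Tess.  [the old quay: Dara, Jules, Mina, Orla, Tess | the new quay: Noor, Pim]
5. Drover goes to the new quay with Mina and Tess.  [the old quay: Dara, Jules, Orla | the new quay: Mina, Noor, Pim, Tess]
6. Drover goes back to the old quay with Tess.  [the old quay: Dara, Jules, Orla, Tess | the new quay: Mina, Noor, Pim]
7. Drover goes to the new quay with Jules and Tess.  [the old quay: Dara, Orla | the new quay: Jules, Mina, Noor, Pim, Tess]
8. Drover goes back to the old quay with Tess.  [the old quay: Dara, Orla, Tess | the new quay: Jules, Mina, Noor, Pim]
9. Drover goes to the new quay with Dara and Orla.  [the old quay: Tess | the new quay: Dara, Jules, Mina, Noor, Orla, Pim]
10. Drover goes back to the old quay with Pim.  [the old quay: Pim, Tess | the new quay: Dara, Jules, Mina, Noor, Orla]
11. Drover goes to the new quay with Pim and Tess.  [the old quay: — | the new quay: Dara, Jules, Mina, Noor, Orla, Pim, Tess]

11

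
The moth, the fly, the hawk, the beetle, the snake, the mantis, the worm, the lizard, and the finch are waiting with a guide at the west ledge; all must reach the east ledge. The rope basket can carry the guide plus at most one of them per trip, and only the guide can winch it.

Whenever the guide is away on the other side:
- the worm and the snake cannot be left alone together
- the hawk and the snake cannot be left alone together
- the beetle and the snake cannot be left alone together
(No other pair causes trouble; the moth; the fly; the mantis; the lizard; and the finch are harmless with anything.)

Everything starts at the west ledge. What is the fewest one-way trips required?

Following every safe sequence of crossings from the start, the most of the 9 that can be at the east ledge as the rope basket arrives there on crossings 1, 3, 5, 7, 9, 11, 13 is 1, 2, 3, 4, 5, 6, 7 respectively; the best ever achieved is 7 of 9.
From crossing 15 on, no configuration arises that was not already reachable earlier: only 288 distinct safe configurations (who is on which side, and where the rope basket is) can ever be reached, none of them has everyone across, and every continuation just revisits them. So no valid plan exists.

impossible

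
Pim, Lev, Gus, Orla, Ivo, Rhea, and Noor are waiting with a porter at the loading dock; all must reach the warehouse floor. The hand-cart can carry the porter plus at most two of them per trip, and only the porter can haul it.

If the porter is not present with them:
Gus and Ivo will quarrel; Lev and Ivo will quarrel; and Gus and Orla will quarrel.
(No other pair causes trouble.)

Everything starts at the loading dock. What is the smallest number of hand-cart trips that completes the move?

Counting alone: the porter can take at most 2 across per trip to the warehouse floor, so moving all 7 needs at least 4 loaded trips out, with a return between consecutive ones — at least 7 crossings.
The plan below uses exactly 7 crossings, so it is optimal:
1. Porter goes to the warehouse floor with Gus and Lev.
2. Porter goes back to the loading dock alone.
3. Porter goes to the warehouse floor with Pim.
4. Porter goes back to the loading dock alone.
5. Porter goes to the warehouse floor with Noor and Rhea.
6. Porter goes back to the loading dock alone.
7. Porter goes to the warehouse floor with Ivo and Orla.

7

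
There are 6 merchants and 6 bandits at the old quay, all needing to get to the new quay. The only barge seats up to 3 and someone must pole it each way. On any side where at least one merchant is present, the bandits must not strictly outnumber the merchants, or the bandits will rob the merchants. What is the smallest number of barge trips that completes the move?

Following every safe sequence of crossings from the start, the most of the 12 that can be at the new quay as the barge arrives there on crossings 1, 3, 5 is 3, 5, 6 respectively; the best ever achieved is 6 of 12.
From crossing 7 on, no configuration arises that was not already reachable earlier: only 17 distinct safe configurations (who is on which side, and where the barge is) can ever be reached, none of them has everyone across, and every continuation just revisits them. They are: 0 merchants + 0 bandits across (barge back at the start); 0 merchants + 1 bandit across (barge there); 0 merchants + 1 bandit across (barge back at the start); 0 merchants + 2 bandits across (barge there); 0 merchants + 2 bandits across (barge back at the start); 0 merchants + 3 bandits across (barge there); 0 merchants + 3 bandits across (barge back at the start); 0 merchants + 4 bandits across (barge there); 0 merchants + 4 bandits across (barge back at the start); 0 merchants + 5 bandits across (barge there); 0 merchants + 5 bandits across (barge back at the start); 0 merchants + 6 bandits across (barge there); 1 merchant + 1 bandit across (barge there); 1 merchant + 1 bandit across (barge back at the start); 2 merchants + 2 bandits across (barge there); 2 merchants + 2 bandits across (barge back at the start); 3 merchants + 3 bandits across (barge there). So no valid plan exists.

impossible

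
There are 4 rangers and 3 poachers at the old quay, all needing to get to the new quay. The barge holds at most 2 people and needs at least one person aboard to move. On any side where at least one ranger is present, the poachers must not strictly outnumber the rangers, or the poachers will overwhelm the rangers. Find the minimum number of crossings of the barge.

Counting alone: each trip to the new quay takes at most 2 across and each return brings at least 1 back, so after t trips out (and t−1 returns) at most 2t − (t−1) of the 7 are across; that first reaches 7 at t = 6, so at least 11 crossings are needed.
The plan below uses exactly 11 crossings, so it is optimal:
1. 2 poachers → the new quay.  (the old quay: 4R 1P; the new quay: 0R 2P)
2. 1 poacher ← the old quay.  (the old quay: 4R 2P; the new quay: 0R 1P)
3. 2 poachers → the new quay.  (the old quay: 4R 0P; the new quay: 0R 3P)
4. 1 poacher ← the old quay.  (the old quay: 4R 1P; the new quay: 0R 2P)
5. 2 rangers → the new quay.  (the old quay: 2R 1P; the new quay: 2R 2P)
6. 1 poacher ← the old quay.  (the old quay: 2R 2P; the new quay: 2R 1P)
7. 1 ranger and 1 poacher → the new quay.  (the old quay: 1R 1P; the new quay: 3R 2P)
8. 1 ranger ← the old quay.  (the old quay: 2R 1P; the new quay: 2R 2P)
9. 1 ranger and 1 poacher → the new quay.  (the old quay: 1R 0P; the new quay: 3R 3P)
10. 1 poacher ← the old quay.  (the old quay: 1R 1P; the new quay: 3R 2P)
11. 1 ranger and 1 poacher → the new quay.  (the old quay: 0R 0P; the new quay: 4R 3P)

11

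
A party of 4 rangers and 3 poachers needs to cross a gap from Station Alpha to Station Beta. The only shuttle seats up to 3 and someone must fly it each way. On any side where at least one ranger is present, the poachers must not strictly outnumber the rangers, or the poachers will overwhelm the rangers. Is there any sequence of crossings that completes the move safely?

Yes

1. 3 poachers → Station Beta.  (Station Alpha: 4R 0P; Station Beta: 0R 3P)
2. 1 poacher ← Station Alpha.  (Station Alpha: 4R 1P; Station Beta: 0R 2P)
3. 3 rangers → Station Beta.  (Station Alpha: 1R 1P; Station Beta: 3R 2P)
4. 1 ranger ← Station Alpha.  (Station Alpha: 2R 1P; Station Beta: 2R 2P)
5. 2 rangers and 1 poacher → Station Beta.  (Station Alpha: 0R 0P; Station Beta: 4R 3P)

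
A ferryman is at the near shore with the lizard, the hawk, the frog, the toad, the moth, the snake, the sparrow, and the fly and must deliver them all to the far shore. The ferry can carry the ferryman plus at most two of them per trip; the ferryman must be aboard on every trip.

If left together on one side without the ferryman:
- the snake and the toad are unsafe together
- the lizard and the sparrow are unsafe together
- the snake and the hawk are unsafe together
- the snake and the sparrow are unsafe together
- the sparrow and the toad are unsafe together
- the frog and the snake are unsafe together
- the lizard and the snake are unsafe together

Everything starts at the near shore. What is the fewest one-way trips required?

13

Counting alone: the ferryman can take at most 2 across per trip to the far shore, so moving all 8 needs at least 4 loaded trips out, with a return between consecutive ones — at least 7 crossings.
The safety rule pushes this higher. Following every safe sequence of crossings, the most of the 8 that can be at the far shore as the ferry arrives there on crossings 7, 9, 11 is 5, 6, 7 respectively — never all 8.
So no plan with fewer than 13 crossings exists, and this one achieves 13:
1. Ferryman goes to the far shore with the snake and the sparrow.  [the near shore: the fly, the frog, the hawk, the lizard, the moth, the toad | the far shore: the snake, the sparrow]
2. Ferryman goes back to the near shore with the snake.  [the near shore: the fly, the frog, the hawk, the lizard, the moth, the snake, the toad | the far shore: the sparrow]
3. Ferryman goes to the far shore with the hawk and the snake.  [the near shore: the fly, the frog, the lizard, the moth, the toad | the far shore: the hawk, the snake, the sparrow]
4. Ferryman goes back to the near shore with the snake.  [the near shore: the fly, the frog, the lizard, the moth, the snake, the toad | the far shore: the hawk, the sparrow]
5. Ferryman goes to the far shore with the frog and the snake.  [the near shore: the fly, the lizard, the moth, the toad | the far shore: the frog, the hawk, the snake, the sparrow]
6. Ferryman goes back to the near shore with the snake.  [the near shore: the fly, the lizard, the moth, the snake, the toad | the far shore: the frog, the hawk, the sparrow]
7. Ferryman goes to the far shore with the lizard and the toad.  [the near shore: the fly, the moth, the snake | the far shore: the frog, the hawk, the lizard, the sparrow, the toad]
8. Ferryman goes back to the near shore with the sparrow.  [the near shore: the fly, the moth, the snake, the sparrow | the far shore: the frog, the hawk, the lizard, the toad]
9. Ferryman goes to the far shore with the moth and the snake.  [the near shore: the fly, the sparrow | the far shore: the frog, the hawk, the lizard, the moth, the snake, the toad]
10. Ferryman goes back to the near shore with the snake.  [the near shore: the fly, the snake, the sparrow | the far shore: the frog, the hawk, the lizard, the moth, the toad]
11. Ferryman goes to the far shore with the fly and the snake.  [the near shore: the sparrow | the far shore: the fly, the frog, the hawk, the lizard, the moth, the snake, the toad]
12. Ferryman goes back to the near shore with the snake.  [the near shore: the snake, the sparrow | the far shore: the fly, the frog, the hawk, the lizard, the moth, the toad]
13. Ferryman goes to the far shore with the snake and the sparrow.  [the near shore: — | the far shore: the fly, the frog, the hawk, the lizard, the moth, the snake, the sparrow, the toad]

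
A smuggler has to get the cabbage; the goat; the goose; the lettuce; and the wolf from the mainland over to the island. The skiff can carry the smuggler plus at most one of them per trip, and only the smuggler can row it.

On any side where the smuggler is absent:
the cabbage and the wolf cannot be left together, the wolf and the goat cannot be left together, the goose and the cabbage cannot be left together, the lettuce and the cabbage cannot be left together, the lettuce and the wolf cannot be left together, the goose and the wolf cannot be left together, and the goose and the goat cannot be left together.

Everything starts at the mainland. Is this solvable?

No

Whatever the first load, the items left behind include a forbidden pair without the smuggler. No opening move is safe, so no plan exists.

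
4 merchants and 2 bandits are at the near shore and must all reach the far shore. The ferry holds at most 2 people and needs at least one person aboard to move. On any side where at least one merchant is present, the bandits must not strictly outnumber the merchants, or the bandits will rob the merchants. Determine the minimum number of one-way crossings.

9

Counting alone: each trip to the far shore takes at most 2 across and each return brings at least 1 back, so after t trips out (and t−1 returns) at most 2t − (t−1) of the 6 are across; that first reaches 6 at t = 5, so at least 9 crossings are needed.
The plan below uses exactly 9 crossings, so it is optimal:
1. 2 bandits → the far shore.  (the near shore: 4M 0B; the far shore: 0M 2B)
2. 1 bandit ← the near shore.  (the near shore: 4M 1B; the far shore: 0M 1B)
3. 2 merchants → the far shore.  (the near shore: 2M 1B; the far shore: 2M 1B)
4. 1 bandit ← the near shore.  (the near shore: 2M 2B; the far shore: 2M 0B)
5. 2 bandits → the far shore.  (the near shore: 2M 0B; the far shore: 2M 2B)
6. 1 bandit ← the near shore.  (the near shore: 2M 1B; the far shore: 2M 1B)
7. 1 merchant and 1 bandit → the far shore.  (the near shore: 1M 0B; the far shore: 3M 2B)
8. 1 bandit ← the near shore.  (the near shore: 1M 1B; the far shore: 3M 1B)
9. 1 merchant and 1 bandit → the far shore.  (the near shore: 0M 0B; the far shore: 4M 2B)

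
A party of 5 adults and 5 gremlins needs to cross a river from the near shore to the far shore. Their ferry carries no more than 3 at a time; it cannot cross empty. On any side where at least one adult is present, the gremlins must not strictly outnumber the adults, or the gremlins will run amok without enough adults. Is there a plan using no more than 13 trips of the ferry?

Yes — this plan uses 11 crossings (≤ 13):
1. 2 gremlins → the far shore.  (the near shore: 5A 3G; the far shore: 0A 2G)
2. 1 gremlin ← the near shore.  (the near shore: 5A 4G; the far shore: 0A 1G)
3. 3 gremlins → the far shore.  (the near shore: 5A 1G; the far shore: 0A 4G)
4. 1 gremlin ← the near shore.  (the near shore: 5A 2G; the far shore: 0A 3G)
5. 3 adults → the far shore.  (the near shore: 2A 2G; the far shore: 3A 3G)
6. 1 adult and 1 gremlin ← the near shore.  (the near shore: 3A 3G; the far shore: 2A 2G)
7. 3 adults → the far shore.  (the near shore: 0A 3G; the far shore: 5A 2G)
8. 1 gremlin ← the near shore.  (the near shore: 0A 4G; the far shore: 5A 1G)
9. 2 gremlins → the far shore.  (the near shore: 0A 2G; the far shore: 5A 3G)
10. 1 gremlin ← the near shore.  (the near shore: 0A 3G; the far shore: 5A 2G)
11. 3 gremlins → the far shore.  (the near shore: 0A 0G; the far shore: 5A 5G)

Yes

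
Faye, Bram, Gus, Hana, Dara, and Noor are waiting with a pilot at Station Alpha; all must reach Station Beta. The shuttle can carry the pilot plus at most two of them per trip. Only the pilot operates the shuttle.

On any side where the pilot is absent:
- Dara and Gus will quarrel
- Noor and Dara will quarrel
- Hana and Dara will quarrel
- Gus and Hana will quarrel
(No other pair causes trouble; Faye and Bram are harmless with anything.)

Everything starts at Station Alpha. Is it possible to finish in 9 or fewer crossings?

Yes — this plan uses 9 crossings (≤ 9):
1. Pilot goes to Station Beta with Dara and Gus.  [Station Alpha: Bram, Faye, Hana, Noor | Station Beta: Dara, Gus]
2. Pilot goes back to Station Alpha with Gus.  [Station Alpha: Bram, Faye, Gus, Hana, Noor | Station Beta: Dara]
3. Pilot goes to Station Beta with Faye and Gus.  [Station Alpha: Bram, Hana, Noor | Station Beta: Dara, Faye, Gus]
4. Pilot goes back to Station Alpha with Gus.  [Station Alpha: Bram, Gus, Hana, Noor | Station Beta: Dara, Faye]
5. Pilot goes to Station Beta with Bram and Gus.  [Station Alpha: Hana, Noor | Station Beta: Bram, Dara, Faye, Gus]
6. Pilot goes back to Station Alpha with Gus.  [Station Alpha: Gus, Hana, Noor | Station Beta: Bram, Dara, Faye]
7. Pilot goes to Station Beta with Gus and Noor.  [Station Alpha: Hana | Station Beta: Bram, Dara, Faye, Gus, Noor]
8. Pilot goes back to Station Alpha with Dara.  [Station Alpha: Dara, Hana | Station Beta: Bram, Faye, Gus, Noor]
9. Pilot goes to Station Beta with Dara and Hana.  [Station Alpha: — | Station Beta: Bram, Dara, Faye, Gus, Hana, Noor]

Yes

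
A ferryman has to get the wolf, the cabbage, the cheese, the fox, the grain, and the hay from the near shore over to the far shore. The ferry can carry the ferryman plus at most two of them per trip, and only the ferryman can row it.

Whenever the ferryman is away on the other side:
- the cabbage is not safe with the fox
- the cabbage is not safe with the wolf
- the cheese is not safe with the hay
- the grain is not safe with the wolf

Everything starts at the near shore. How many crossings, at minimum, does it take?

impossible

Whatever the first load, the items left behind include a forbidden pair without the ferryman. No opening move is safe, so no plan exists.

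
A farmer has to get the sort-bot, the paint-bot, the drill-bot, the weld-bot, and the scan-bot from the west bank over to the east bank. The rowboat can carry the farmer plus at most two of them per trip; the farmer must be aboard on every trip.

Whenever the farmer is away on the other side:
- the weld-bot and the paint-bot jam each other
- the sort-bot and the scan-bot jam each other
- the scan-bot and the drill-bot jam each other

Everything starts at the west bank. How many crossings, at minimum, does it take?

Counting alone: the farmer can take at most 2 across per trip to the east bank, so moving all 5 needs at least 3 loaded trips out, with a return between consecutive ones — at least 5 crossings.
The plan below uses exactly 5 crossings, so it is optimal:
1. Farmer goes to the east bank with the paint-bot and the scan-bot.  [the west bank: the drill-bot, the sort-bot, the weld-bot | the east bank: the paint-bot, the scan-bot]
2. Farmer goes back to the west bank alone.  [the west bank: the drill-bot, the sort-bot, the weld-bot | the east bank: the paint-bot, the scan-bot]
3. Farmer goes to the east bank with the drill-bot and the sort-bot.  [the west bank: the weld-bot | the east bank: the drill-bot, the paint-bot, the scan-bot, the sort-bot]
4. Farmer goes back to the west bank with the scan-bot.  [the west bank: the scan-bot, the weld-bot | the east bank: the drill-bot, the paint-bot, the sort-bot]
5. Farmer goes to the east bank with the scan-bot and the weld-bot.  [the west bank: — | the east bank: the drill-bot, the paint-bot, the scan-bot, the sort-bot, the weld-bot]

5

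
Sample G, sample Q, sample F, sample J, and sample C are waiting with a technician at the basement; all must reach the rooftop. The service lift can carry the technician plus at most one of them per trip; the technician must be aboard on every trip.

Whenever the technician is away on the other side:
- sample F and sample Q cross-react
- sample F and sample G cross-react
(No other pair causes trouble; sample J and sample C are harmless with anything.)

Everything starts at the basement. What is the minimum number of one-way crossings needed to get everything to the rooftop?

11

Counting alone: the technician can take at most 1 across per trip to the rooftop, so moving all 5 needs at least 5 loaded trips out, with a return between consecutive ones — at least 9 crossings.
The safety rule pushes this higher. Following every safe sequence of crossings, the most of the 5 that can be at the rooftop as the service lift arrives there on crossing 9 is 4 — never all 5.
So no plan with fewer than 11 crossings exists, and this one achieves 11:
1. Technician goes to the rooftop with sample F.  [the basement: sample C, sample G, sample J, sample Q | the rooftop: sample F]
2. Technician goes back to the basement alone.  [the basement: sample C, sample G, sample J, sample Q | the rooftop: sample F]
3. Technician goes to the rooftop with sample G.  [the basement: sample C, sample J, sample Q | the rooftop: sample F, sample G]
4. Technician goes back to the basement with sample F.  [the basement: sample C, sample F, sample J, sample Q | the rooftop: sample G]
5. Technician goes to the rooftop with sample Q.  [the basement: sample C, sample F, sample J | the rooftop: sample G, sample Q]
6. Technician goes back to the basement alone.  [the basement: sample C, sample F, sample J | the rooftop: sample G, sample Q]
7. Technician goes to the rooftop with sample J.  [the basement: sample C, sample F | the rooftop: sample G, sample J, sample Q]
8. Technician goes back to the basement alone.  [the basement: sample C, sample F | the rooftop: sample G, sample J, sample Q]
9. Technician goes to the rooftop with sample C.  [the basement: sample F | the rooftop: sample C, sample G, sample J, sample Q]
10. Technician goes back to the basement alone.  [the basement: sample F | the rooftop: sample C, sample G, sample J, sample Q]
11. Technician goes to the rooftop with sample F.  [the basement: — | the rooftop: sample C, sample F, sample G, sample J, sample Q]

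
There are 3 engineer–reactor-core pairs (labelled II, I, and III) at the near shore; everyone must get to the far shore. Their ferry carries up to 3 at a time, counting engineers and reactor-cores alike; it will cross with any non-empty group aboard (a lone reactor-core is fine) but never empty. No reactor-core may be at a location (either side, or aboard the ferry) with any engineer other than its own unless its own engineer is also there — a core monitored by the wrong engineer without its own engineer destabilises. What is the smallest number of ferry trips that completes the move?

Counting alone: each trip to the far shore takes at most 3 across and each return brings at least 1 back, so after t trips out (and t−1 returns) at most 3t − (t−1) of the 6 are across; that first reaches 6 at t = 3, so at least 5 crossings are needed.
The plan below uses exactly 5 crossings, so it is optimal:
1. engineer II and reactor-core II cross → the far shore.
2. engineer II crosses ← the near shore.
3. engineer I, engineer II, and engineer III cross → the far shore.
4. reactor-core II crosses ← the near shore.
5. reactor-core I, reactor-core II, and reactor-core III cross → the far shore.

5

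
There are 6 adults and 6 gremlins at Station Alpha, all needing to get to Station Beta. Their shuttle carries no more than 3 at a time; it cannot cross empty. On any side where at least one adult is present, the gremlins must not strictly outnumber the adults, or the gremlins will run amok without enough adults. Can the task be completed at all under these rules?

Following every safe sequence of crossings from the start, the most of the 12 that can be at Station Beta as the shuttle arrives there on crossings 1, 3, 5 is 3, 5, 6 respectively; the best ever achieved is 6 of 12.
From crossing 7 on, no configuration arises that was not already reachable earlier: only 17 distinct safe configurations (who is on which side, and where the shuttle is) can ever be reached, none of them has everyone across, and every continuation just revisits them. They are: 0 adults + 0 gremlins across (shuttle back at the start); 0 adults + 1 gremlin across (shuttle there); 0 adults + 1 gremlin across (shuttle back at the start); 0 adults + 2 gremlins across (shuttle there); 0 adults + 2 gremlins across (shuttle back at the start); 0 adults + 3 gremlins across (shuttle there); 0 adults + 3 gremlins across (shuttle back at the start); 0 adults + 4 gremlins across (shuttle there); 0 adults + 4 gremlins across (shuttle back at the start); 0 adults + 5 gremlins across (shuttle there); 0 adults + 5 gremlins across (shuttle back at the start); 0 adults + 6 gremlins across (shuttle there); 1 adult + 1 gremlin across (shuttle there); 1 adult + 1 gremlin across (shuttle back at the start); 2 adults + 2 gremlins across (shuttle there); 2 adults + 2 gremlins across (shuttle back at the start); 3 adults + 3 gremlins across (shuttle there). So no valid plan exists.

No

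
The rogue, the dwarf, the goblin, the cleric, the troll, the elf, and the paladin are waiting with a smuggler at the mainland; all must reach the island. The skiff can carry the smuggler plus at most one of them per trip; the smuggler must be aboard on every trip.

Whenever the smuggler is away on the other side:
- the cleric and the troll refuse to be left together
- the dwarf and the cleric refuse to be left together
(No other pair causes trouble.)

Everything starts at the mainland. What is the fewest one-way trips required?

Counting alone: the smuggler can take at most 1 across per trip to the island, so moving all 7 needs at least 7 loaded trips out, with a return between consecutive ones — at least 13 crossings.
The safety rule pushes this higher. Following every safe sequence of crossings, the most of the 7 that can be at the island as the skiff arrives there on crossing 13 is 6 — never all 7.
So no plan with fewer than 15 crossings exists, and this one achieves 15:
1. Smuggler goes to the island with the cleric.  [the mainland: the dwarf, the elf, the goblin, the paladin, the rogue, the troll | the island: the cleric]
2. Smuggler goes back to the mainland alone.  [the mainland: the dwarf, the elf, the goblin, the paladin, the rogue, the troll | the island: the cleric]
3. Smuggler goes to the island with the rogue.  [the mainland: the dwarf, the elf, the goblin, the paladin, the troll | the island: the cleric, the rogue]
4. Smuggler goes back to the mainland alone.  [the mainland: the dwarf, the elf, the goblin, the paladin, the troll | the island: the cleric, the rogue]
5. Smuggler goes to the island with the dwarf.  [the mainland: the elf, the goblin, the paladin, the troll | the island: the cleric, the dwarf, the rogue]
6. Smuggler goes back to the mainland with the cleric.  [the mainland: the cleric, the elf, the goblin, the paladin, the troll | the island: the dwarf, the rogue]
7. Smuggler goes to the island with the troll.  [the mainland: the cleric, the elf, the goblin, the paladin | the island: the dwarf, the rogue, the troll]
8. Smuggler goes back to the mainland alone.  [the mainland: the cleric, the elf, the goblin, the paladin | the island: the dwarf, the rogue, the troll]
9. Smuggler goes to the island with the goblin.  [the mainland: the cleric, the elf, the paladin | the island: the dwarf, the goblin, the rogue, the troll]
10. Smuggler goes back to the mainland alone.  [the mainland: the cleric, the elf, the paladin | the island: the dwarf, the goblin, the rogue, the troll]
11. Smuggler goes to the island with the elf.  [the mainland: the cleric, the paladin | the island: the dwarf, the elf, the goblin, the rogue, the troll]
12. Smuggler goes back to the mainland alone.  [the mainland: the cleric, the paladin | the island: the dwarf, the elf, the goblin, the rogue, the troll]
13. Smuggler goes to the island with the paladin.  [the mainland: the cleric | the island: the dwarf, the elf, the goblin, the paladin, the rogue, the troll]
14. Smuggler goes back to the mainland alone.  [the mainland: the cleric | the island: the dwarf, the elf, the goblin, the paladin, the rogue, the troll]
15. Smuggler goes to the island with the cleric.  [the mainland: — | the island: the cleric, the dwarf, the elf, the goblin, the paladin, the rogue, the troll]

15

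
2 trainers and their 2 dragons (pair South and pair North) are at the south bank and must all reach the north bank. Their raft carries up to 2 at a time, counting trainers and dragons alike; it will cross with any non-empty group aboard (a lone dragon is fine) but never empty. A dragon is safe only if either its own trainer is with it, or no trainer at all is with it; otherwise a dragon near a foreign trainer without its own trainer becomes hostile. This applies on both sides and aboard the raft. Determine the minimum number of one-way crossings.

5

Counting alone: each trip to the north bank takes at most 2 across and each return brings at least 1 back, so after t trips out (and t−1 returns) at most 2t − (t−1) of the 4 are across; that first reaches 4 at t = 3, so at least 5 crossings are needed.
The plan below uses exactly 5 crossings, so it is optimal:
1. dragon South and trainer South cross → the north bank.
2. trainer South crosses ← the south bank.
3. trainer North and trainer South cross → the north bank.
4. trainer North crosses ← the south bank.
5. dragon North and trainer North cross → the north bank.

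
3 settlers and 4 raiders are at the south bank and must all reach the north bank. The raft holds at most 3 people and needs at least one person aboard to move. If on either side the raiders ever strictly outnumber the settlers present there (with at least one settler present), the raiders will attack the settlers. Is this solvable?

The raiders already outnumber the settlers at the south bank before anyone moves, so the starting position itself is disallowed.

No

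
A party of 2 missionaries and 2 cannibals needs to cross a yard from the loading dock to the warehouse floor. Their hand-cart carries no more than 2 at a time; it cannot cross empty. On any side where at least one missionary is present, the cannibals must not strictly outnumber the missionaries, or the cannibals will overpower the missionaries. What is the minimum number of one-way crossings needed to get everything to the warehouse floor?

Counting alone: each trip to the warehouse floor takes at most 2 across and each return brings at least 1 back, so after t trips out (and t−1 returns) at most 2t − (t−1) of the 4 are across; that first reaches 4 at t = 3, so at least 5 crossings are needed.
The plan below uses exactly 5 crossings, so it is optimal:
1. 2 cannibals → the warehouse floor.  (the loading dock: 2M 0C; the warehouse floor: 0M 2C)
2. 1 cannibal ← the loading dock.  (the loading dock: 2M 1C; the warehouse floor: 0M 1C)
3. 2 missionaries → the warehouse floor.  (the loading dock: 0M 1C; the warehouse floor: 2M 1C)
4. 1 cannibal ← the loading dock.  (the loading dock: 0M 2C; the warehouse floor: 2M 0C)
5. 2 cannibals → the warehouse floor.  (the loading dock: 0M 0C; the warehouse floor: 2M 2C)

5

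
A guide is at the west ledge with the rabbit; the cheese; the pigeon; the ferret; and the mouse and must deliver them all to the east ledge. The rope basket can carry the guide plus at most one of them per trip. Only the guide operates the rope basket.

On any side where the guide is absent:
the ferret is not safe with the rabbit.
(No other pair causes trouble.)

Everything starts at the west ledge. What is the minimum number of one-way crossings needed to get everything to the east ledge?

Counting alone: the guide can take at most 1 across per trip to the east ledge, so moving all 5 needs at least 5 loaded trips out, with a return between consecutive ones — at least 9 crossings.
The plan below uses exactly 9 crossings, so it is optimal:
1. Guide goes to the east ledge with the rabbit.  [the west ledge: the cheese, the ferret, the mouse, the pigeon | the east ledge: the rabbit]
2. Guide goes back to the west ledge alone.  [the west ledge: the cheese, the ferret, the mouse, the pigeon | the east ledge: the rabbit]
3. Guide goes to the east ledge with the cheese.  [the west ledge: the ferret, the mouse, the pigeon | the east ledge: the cheese, the rabbit]
4. Guide goes back to the west ledge alone.  [the west ledge: the ferret, the mouse, the pigeon | the east ledge: the cheese, the rabbit]
5. Guide goes to the east ledge with the pigeon.  [the west ledge: the ferret, the mouse | the east ledge: the cheese, the pigeon, the rabbit]
6. Guide goes back to the west ledge alone.  [the west ledge: the ferret, the mouse | the east ledge: the cheese, the pigeon, the rabbit]
7. Guide goes to the east ledge with the mouse.  [the west ledge: the ferret | the east ledge: the cheese, the mouse, the pigeon, the rabbit]
8. Guide goes back to the west ledge alone.  [the west ledge: the ferret | the east ledge: the cheese, the mouse, the pigeon, the rabbit]
9. Guide goes to the east ledge with the ferret.  [the west ledge: — | the east ledge: the cheese, the ferret, the mouse, the pigeon, the rabbit]

9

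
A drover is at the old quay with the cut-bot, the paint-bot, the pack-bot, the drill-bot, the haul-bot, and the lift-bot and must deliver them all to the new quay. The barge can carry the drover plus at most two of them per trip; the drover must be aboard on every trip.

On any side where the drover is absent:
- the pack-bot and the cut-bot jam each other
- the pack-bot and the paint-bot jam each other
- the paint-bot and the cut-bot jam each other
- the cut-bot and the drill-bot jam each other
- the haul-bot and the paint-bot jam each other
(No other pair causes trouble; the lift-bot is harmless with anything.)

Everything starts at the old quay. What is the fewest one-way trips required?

9

Counting alone: the drover can take at most 2 across per trip to the new quay, so moving all 6 needs at least 3 loaded trips out, with a return between consecutive ones — at least 5 crossings.
The safety rule pushes this higher. Following every safe sequence of crossings, the most of the 6 that can be at the new quay as the barge arrives there on crossings 5, 7 is 4, 5 respectively — never all 6.
So no plan with fewer than 9 crossings exists, and this one achieves 9:
1. Drover goes to the new quay with the cut-bot and the paint-bot.
2. Drover goes back to the old quay with the cut-bot.
3. Drover goes to the new quay with the cut-bot and the drill-bot.
4. Drover goes back to the old quay with the cut-bot.
5. Drover goes to the new quay with the cut-bot and the lift-bot.
6. Drover goes back to the old quay with the cut-bot.
7. Drover goes to the new quay with the haul-bot and the pack-bot.
8. Drover goes back to the old quay with the paint-bot.
9. Drover goes to the new quay with the cut-bot and the paint-bot.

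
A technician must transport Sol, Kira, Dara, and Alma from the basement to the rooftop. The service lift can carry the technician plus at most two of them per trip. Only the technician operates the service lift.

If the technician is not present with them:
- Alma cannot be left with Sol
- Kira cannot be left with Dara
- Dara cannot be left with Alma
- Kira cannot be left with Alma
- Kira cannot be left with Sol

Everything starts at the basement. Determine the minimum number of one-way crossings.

5

Counting alone: the technician can take at most 2 across per trip to the rooftop, so moving all 4 needs at least 2 loaded trips out, with a return between consecutive ones — at least 3 crossings.
The safety rule pushes this higher. Following every safe sequence of crossings, the most of the 4 that can be at the rooftop as the service lift arrives there on crossing 3 is 3 — never all 4.
So no plan with fewer than 5 crossings exists, and this one achieves 5:
1. Technician goes to the rooftop with Alma and Kira.  [the basement: Dara, Sol | the rooftop: Alma, Kira]
2. Technician goes back to the basement with Kira.  [the basement: Dara, Kira, Sol | the rooftop: Alma]
3. Technician goes to the rooftop with Dara and Sol.  [the basement: Kira | the rooftop: Alma, Dara, Sol]
4. Technician goes back to the basement with Alma.  [the basement: Alma, Kira | the rooftop: Dara, Sol]
5. Technician goes to the rooftop with Alma and Kira.  [the basement: — | the rooftop: Alma, Dara, Kira, Sol]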